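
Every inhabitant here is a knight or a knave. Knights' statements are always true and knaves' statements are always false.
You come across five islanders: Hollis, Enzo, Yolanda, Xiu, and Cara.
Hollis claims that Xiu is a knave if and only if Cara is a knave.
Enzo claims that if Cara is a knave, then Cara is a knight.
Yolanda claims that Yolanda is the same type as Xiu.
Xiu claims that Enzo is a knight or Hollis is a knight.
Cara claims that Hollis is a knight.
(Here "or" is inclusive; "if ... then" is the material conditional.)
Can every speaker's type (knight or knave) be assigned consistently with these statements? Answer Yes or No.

Yes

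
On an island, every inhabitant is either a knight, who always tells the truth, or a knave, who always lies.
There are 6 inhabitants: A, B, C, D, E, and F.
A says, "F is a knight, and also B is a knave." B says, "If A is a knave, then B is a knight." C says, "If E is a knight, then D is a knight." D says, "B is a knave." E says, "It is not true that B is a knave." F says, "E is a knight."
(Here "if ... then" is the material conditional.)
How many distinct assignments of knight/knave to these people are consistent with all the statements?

2

Consistent assignments:
  A=knave, B=knight, C=knave, D=knave, E=knight, F=knight
  A=knave, B=knave, C=knight, D=knight, E=knave, F=knave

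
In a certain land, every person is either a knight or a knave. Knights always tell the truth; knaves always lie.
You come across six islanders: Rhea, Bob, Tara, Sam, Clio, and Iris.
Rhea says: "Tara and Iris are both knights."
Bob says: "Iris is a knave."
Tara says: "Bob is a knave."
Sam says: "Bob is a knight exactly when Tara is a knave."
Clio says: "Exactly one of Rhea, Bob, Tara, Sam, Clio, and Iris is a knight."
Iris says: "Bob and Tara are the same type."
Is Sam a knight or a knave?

Sam is a knight.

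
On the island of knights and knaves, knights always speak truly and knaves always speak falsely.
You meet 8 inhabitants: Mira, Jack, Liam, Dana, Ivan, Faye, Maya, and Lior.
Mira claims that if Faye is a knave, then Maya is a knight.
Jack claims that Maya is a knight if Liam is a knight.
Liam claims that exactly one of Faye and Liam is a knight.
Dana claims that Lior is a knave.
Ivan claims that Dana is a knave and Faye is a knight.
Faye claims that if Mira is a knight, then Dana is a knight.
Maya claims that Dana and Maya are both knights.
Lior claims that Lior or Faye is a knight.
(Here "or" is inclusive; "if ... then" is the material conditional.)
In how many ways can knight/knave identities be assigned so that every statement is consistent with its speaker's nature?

0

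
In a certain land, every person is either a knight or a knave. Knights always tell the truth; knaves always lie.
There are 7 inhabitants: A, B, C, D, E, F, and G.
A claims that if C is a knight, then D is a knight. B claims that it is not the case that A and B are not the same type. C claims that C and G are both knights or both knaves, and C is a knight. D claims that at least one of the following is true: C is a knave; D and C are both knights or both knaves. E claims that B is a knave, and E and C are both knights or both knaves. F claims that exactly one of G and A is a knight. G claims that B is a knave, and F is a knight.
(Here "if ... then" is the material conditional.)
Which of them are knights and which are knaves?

Knights: A, B, D, and F. Knaves: C, E, and G.

A is a knight, so "if C is a knight, then D is a knight" must be True — and it is.
B is a knight; "it is not the case that A and B are not the same type" is True, as required.
C is a knave; "C and G are both knights or both knaves, and C is a knight" is false, as required.
D is a knight, and the claim "at least one of the following is true: C is a knave; D and C are both knights or both knaves" is indeed True.
As a knave, E's statement "B is a knave, and E and C are both knights or both knaves" should be false; it is.
F is a knight, and the claim "exactly one of G and A is a knight" is indeed True.
G is a knave, so "B is a knave, and F is a knight" must be false — and it is.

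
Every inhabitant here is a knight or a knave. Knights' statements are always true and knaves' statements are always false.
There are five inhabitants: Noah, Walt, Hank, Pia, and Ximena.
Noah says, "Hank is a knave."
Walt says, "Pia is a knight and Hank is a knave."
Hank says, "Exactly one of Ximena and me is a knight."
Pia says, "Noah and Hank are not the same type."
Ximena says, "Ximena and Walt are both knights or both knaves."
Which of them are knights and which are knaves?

Noah is a knight, Walt is a knight, Hank is a knave, Pia is a knight, and Ximena is a knave.

Noah is a knight, so "Hank is a knave" must be True — and it is.
Walt is a knight; "Pia is a knight and Hank is a knave" is True, as required.
Hank is a knave; "exactly one of Ximena and me is a knight" is false, as required.
Pia (knight): "Noah and Hank are not the same type" — True. ✓
Ximena is a knave, so "Ximena and Walt are both knights or both knaves" must be false — and it is.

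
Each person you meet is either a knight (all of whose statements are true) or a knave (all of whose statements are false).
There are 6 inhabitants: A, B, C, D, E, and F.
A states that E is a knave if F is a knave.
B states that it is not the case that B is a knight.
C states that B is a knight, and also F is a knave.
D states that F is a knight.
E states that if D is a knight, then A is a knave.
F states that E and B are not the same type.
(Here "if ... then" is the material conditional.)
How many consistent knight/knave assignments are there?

0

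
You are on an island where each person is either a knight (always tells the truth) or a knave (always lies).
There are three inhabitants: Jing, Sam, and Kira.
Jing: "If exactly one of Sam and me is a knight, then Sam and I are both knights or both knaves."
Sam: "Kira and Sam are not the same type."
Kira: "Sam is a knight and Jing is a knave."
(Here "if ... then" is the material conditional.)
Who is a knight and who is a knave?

Jing (knight): "if exactly one of Sam and me is a knight, then Sam and I are both knights or both knaves" — true. ✓
Sam is a knight, so "Kira and Sam are not the same type" must be true — and it is.
As a knave, Kira's statement "Sam is a knight and Jing is a knave" should be False; it is.

Knights: Jing and Sam. Knaves: Kira.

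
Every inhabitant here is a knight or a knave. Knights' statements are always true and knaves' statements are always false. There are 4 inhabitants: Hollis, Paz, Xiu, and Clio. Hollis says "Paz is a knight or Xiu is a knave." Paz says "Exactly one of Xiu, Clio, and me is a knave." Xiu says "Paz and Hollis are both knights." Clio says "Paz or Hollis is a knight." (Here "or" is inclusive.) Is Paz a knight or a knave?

Consistent assignments: {Hollis=knight, Paz=knave, Xiu=knave, Clio=knight}
In every consistent assignment, Paz is a knave.

Paz is a knave.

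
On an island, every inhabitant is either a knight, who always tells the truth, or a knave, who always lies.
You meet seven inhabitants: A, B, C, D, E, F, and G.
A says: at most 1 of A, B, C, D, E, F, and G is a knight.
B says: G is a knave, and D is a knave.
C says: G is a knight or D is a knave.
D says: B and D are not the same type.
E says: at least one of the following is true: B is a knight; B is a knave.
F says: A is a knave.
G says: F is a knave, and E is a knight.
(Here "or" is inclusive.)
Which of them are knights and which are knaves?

Knights: D, E, and F. Knaves: A, B, C, and G.

A is a knave; "at most 1 of A, B, C, D, E, F, and G is a knight" is false, as required.
B (knave): "G is a knave, and D is a knave" — false. ✓
As a knave, C's statement "G is a knight or D is a knave" should be false; it is.
Since D is a knight, "B and D are not the same type" needs to be True, which holds.
As a knight, E's statement "at least one of the following is true: B is a knight; B is a knave" should be True; it is.
F (knight): "A is a knave" — True. ✓
G is a knave; "F is a knave, and E is a knight" is false, as required.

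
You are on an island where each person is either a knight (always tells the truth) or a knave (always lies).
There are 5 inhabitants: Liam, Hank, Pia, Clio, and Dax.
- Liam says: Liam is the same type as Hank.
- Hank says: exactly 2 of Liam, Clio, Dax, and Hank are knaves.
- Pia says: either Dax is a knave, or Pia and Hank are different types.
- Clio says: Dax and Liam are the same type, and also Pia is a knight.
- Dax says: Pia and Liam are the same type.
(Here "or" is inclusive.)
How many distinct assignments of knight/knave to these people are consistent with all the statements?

Consistent assignments:
  Liam=knave, Hank=knight, Pia=knight, Clio=knight, Dax=knave

1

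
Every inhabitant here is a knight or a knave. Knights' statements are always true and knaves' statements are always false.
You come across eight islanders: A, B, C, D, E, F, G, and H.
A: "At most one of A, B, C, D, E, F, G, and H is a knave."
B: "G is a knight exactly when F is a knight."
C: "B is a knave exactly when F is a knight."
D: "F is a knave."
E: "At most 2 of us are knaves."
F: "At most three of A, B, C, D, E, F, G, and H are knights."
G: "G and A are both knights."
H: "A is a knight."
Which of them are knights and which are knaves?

A (knave): "at most one of A, B, C, D, E, F, G, and H is a knave" — False. ✓
B is a knave, so "G is a knight exactly when F is a knight" must be False — and it is.
C is a knight, so "B is a knave exactly when F is a knight" must be true — and it is.
D is a knave; "F is a knave" is False, as required.
Since E is a knave, "at most 2 of us are knaves" needs to be False, which holds.
F is a knight, so "at most three of A, B, C, D, E, F, G, and H are knights" must be true — and it is.
As a knave, G's statement "G and A are both knights" should be False; it is.
As a knave, H's statement "A is a knight" should be False; it is.

Knights: C and F. Knaves: A, B, D, E, G, and H.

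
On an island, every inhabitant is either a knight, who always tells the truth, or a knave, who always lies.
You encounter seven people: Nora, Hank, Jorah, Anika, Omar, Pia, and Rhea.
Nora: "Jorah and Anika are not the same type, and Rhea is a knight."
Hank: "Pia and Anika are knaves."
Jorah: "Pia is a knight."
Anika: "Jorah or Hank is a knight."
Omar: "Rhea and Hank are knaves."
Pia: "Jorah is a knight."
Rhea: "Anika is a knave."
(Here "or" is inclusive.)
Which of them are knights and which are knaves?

Nora is a knave, Hank is a knave, Jorah is a knight, Anika is a knight, Omar is a knight, Pia is a knight, and Rhea is a knave.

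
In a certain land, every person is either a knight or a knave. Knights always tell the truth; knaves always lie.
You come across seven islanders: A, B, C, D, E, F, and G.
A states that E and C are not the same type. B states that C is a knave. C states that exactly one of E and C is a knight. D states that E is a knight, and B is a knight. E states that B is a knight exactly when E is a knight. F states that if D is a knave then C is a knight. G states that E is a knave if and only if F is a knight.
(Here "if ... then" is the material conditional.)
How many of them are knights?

1

The unique consistent assignment is A=knave, B=knight, C=knave, D=knave, E=knave, F=knave, G=knave.
That has 1 knight.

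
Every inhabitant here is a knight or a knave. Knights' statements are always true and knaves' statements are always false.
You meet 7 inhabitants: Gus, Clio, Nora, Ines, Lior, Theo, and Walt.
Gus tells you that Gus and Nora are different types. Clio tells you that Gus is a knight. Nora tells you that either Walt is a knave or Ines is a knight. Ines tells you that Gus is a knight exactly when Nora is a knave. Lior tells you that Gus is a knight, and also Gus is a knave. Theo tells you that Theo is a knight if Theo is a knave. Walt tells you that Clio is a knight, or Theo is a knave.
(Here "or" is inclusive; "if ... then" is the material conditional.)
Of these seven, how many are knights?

1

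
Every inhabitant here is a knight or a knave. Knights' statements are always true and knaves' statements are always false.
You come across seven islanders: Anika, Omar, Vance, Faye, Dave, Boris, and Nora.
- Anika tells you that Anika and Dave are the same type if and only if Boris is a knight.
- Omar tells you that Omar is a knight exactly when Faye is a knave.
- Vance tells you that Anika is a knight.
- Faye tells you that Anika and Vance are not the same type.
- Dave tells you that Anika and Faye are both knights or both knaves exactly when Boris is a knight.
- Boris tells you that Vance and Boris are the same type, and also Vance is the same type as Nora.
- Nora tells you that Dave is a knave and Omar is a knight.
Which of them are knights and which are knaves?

Anika is a knave; "Anika and Dave are the same type if and only if Boris is a knight" is false, as required.
As a knight, Omar's statement "Omar is a knight exactly when Faye is a knave" should be True; it is.
Vance (knave): "Anika is a knight" — false. ✓
Faye (knave): "Anika and Vance are not the same type" — false. ✓
Since Dave is a knave, "Anika and Faye are both knights or both knaves exactly when Boris is a knight" needs to be false, which holds.
Since Boris is a knave, "Vance and Boris are the same type, and also Vance is the same type as Nora" needs to be false, which holds.
Nora is a knight, and the claim "Dave is a knave and Omar is a knight" is indeed True.

Anika is a knave, Omar is a knight, Vance is a knave, Faye is a knave, Dave is a knave, Boris is a knave, and Nora is a knight.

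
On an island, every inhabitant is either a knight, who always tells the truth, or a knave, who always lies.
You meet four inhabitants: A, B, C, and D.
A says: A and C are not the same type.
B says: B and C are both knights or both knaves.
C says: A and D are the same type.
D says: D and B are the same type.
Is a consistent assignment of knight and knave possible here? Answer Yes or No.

No

Checking all 16 assignments, each has at least one speaker whose statement's truth value contradicts their type.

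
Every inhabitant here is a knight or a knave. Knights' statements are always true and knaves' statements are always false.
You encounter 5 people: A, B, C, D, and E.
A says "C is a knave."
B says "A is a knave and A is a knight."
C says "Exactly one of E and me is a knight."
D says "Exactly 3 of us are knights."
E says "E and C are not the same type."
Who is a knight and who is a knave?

As a knight, A's statement "C is a knave" should be True; it is.
B is a knave; "A is a knave and A is a knight" is False, as required.
C is a knave, and the claim "exactly one of E and me is a knight" is indeed False.
As a knave, D's statement "exactly 3 of us are knights" should be False; it is.
E (knave): "E and C are not the same type" — False. ✓

A is a knight, B is a knave, C is a knave, D is a knave, and E is a knave.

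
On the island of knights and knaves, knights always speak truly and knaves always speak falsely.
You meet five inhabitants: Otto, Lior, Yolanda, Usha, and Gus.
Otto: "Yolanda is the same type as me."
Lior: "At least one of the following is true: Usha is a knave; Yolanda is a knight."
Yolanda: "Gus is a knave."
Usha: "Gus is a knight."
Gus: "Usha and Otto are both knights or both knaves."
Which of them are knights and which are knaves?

Otto is a knight, Lior is a knight, Yolanda is a knight, Usha is a knave, and Gus is a knave.

Otto is a knight, and the claim "Yolanda is the same type as me" is indeed True.
Since Lior is a knight, "at least one of the following is true: Usha is a knave; Yolanda is a knight" needs to be True, which holds.
Yolanda is a knight, and the claim "Gus is a knave" is indeed True.
As a knave, Usha's statement "Gus is a knight" should be false; it is.
Gus is a knave; "Usha and Otto are both knights or both knaves" is false, as required.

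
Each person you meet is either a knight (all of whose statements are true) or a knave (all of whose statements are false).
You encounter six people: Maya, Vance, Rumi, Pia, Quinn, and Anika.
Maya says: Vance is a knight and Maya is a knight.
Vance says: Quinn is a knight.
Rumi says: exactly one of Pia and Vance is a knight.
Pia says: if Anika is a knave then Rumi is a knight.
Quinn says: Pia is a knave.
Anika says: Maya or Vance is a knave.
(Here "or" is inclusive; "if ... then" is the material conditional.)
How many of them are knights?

3

The unique consistent assignment is Maya=knave, Vance=knave, Rumi=knight, Pia=knight, Quinn=knave, Anika=knight.
That has 3 knights.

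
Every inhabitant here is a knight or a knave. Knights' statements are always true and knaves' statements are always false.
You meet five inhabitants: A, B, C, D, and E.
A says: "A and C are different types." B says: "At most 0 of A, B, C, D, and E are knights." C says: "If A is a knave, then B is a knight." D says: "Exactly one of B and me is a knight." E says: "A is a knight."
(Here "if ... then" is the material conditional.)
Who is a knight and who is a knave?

Knights: D. Knaves: A, B, C, and E.

Suppose A is a knight. Then A's statement "A and C are different types" would have to be true. Checking the 16 ways to assign the others, none is consistent with every speaker.
(For instance, with B=knave, C=knave, D=knight, E=knave, C's claim "if A is a knave, then B is a knight" comes out true where it would need to be false.)
So A must be a knave, making "A and C are different types" false. Taking A=knave, B=knave, C=knave, D=knight, E=knave, each remaining statement checks out:
  B (knave): "at most 0 of A, B, C, D, and E are knights" — false. ✓
  C (knave): "if A is a knave, then B is a knight" — false. ✓
  D (knight): "exactly one of B and me is a knight" — true. ✓
  E (knave): "A is a knight" — false. ✓
This is the unique consistent assignment.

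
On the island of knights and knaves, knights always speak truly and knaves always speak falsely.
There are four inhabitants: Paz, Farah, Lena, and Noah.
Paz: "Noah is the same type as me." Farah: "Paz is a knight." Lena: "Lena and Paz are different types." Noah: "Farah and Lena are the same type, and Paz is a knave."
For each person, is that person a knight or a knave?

Paz (knave): "Noah is the same type as me" — false. ✓
Farah (knave): "Paz is a knight" — false. ✓
Lena is a knave, so "Lena and Paz are different types" must be false — and it is.
Noah (knight): "Farah and Lena are the same type, and Paz is a knave" — true. ✓

Paz is a knave, Farah is a knave, Lena is a knave, and Noah is a knight.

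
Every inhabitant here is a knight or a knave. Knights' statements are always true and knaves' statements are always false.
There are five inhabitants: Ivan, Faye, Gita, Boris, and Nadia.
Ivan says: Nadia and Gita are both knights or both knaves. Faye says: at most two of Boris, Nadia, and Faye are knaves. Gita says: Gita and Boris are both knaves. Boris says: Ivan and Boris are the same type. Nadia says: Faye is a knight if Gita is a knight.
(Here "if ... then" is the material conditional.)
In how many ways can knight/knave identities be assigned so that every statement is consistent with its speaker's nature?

0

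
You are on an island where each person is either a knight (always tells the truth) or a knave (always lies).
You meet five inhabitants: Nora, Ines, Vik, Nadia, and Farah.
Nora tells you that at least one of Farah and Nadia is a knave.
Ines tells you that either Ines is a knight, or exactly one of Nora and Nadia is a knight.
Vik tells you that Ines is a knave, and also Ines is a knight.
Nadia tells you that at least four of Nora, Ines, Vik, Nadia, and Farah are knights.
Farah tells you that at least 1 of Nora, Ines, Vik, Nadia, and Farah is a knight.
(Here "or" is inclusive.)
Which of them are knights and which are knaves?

Suppose Nora is a knave. Then Nora's statement "at least one of Farah and Nadia is a knave" would have to be false. Checking the 16 ways to assign the others, none is consistent with every speaker.
(For instance, with Ines=knight, Vik=knave, Nadia=knave, Farah=knight, Nora's claim "at least one of Farah and Nadia is a knave" comes out true where it would need to be false.)
So Nora must be a knight, making "at least one of Farah and Nadia is a knave" true. Taking Nora=knight, Ines=knight, Vik=knave, Nadia=knave, Farah=knight, each remaining statement checks out:
  Ines (knight): "either Ines is a knight, or exactly one of Nora and Nadia is a knight" — true. ✓
  Vik (knave): "Ines is a knave, and also Ines is a knight" — false. ✓
  Nadia (knave): "at least four of Nora, Ines, Vik, Nadia, and Farah are knights" — false. ✓
  Farah (knight): "at least 1 of Nora, Ines, Vik, Nadia, and Farah is a knight" — true. ✓
This is the unique consistent assignment.

Knights: Nora, Ines, and Farah. Knaves: Vik and Nadia.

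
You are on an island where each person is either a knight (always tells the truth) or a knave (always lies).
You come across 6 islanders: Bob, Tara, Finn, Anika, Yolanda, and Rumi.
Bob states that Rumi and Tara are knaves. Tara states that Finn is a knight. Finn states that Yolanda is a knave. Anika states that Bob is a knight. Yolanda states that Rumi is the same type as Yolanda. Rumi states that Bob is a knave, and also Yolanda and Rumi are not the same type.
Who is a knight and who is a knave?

Knights: Tara, Finn, and Rumi. Knaves: Bob, Anika, and Yolanda.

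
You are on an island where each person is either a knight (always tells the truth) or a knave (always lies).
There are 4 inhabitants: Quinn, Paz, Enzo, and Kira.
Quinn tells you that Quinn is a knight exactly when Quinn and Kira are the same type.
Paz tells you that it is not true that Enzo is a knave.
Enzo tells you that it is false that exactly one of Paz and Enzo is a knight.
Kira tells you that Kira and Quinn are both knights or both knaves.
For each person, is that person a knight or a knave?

Quinn is a knight, Paz is a knight, Enzo is a knight, and Kira is a knight.

Quinn is a knight, so "Quinn is a knight exactly when Quinn and Kira are the same type" must be true — and it is.
Since Paz is a knight, "it is not true that Enzo is a knave" needs to be true, which holds.
Enzo is a knight; "it is false that exactly one of Paz and Enzo is a knight" is true, as required.
Kira is a knight, so "Kira and Quinn are both knights or both knaves" must be true — and it is.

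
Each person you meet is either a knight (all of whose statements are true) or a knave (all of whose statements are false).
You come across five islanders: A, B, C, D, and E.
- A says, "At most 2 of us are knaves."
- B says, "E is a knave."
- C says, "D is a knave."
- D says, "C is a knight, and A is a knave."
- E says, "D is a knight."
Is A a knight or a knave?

A is a knight.

Consistent assignments: {A=knight, B=knight, C=knight, D=knave, E=knave}
In every consistent assignment, A is a knight.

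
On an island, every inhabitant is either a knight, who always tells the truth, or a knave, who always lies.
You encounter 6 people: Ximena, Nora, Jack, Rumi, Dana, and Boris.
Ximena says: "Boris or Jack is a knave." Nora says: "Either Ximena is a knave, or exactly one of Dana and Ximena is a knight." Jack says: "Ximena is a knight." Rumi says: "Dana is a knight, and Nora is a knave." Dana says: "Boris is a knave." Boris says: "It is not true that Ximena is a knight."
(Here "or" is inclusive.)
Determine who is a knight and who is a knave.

Knights: Ximena, Jack, Rumi, and Dana. Knaves: Nora and Boris.

As a knight, Ximena's statement "Boris or Jack is a knave" should be true; it is.
As a knave, Nora's statement "either Ximena is a knave, or exactly one of Dana and Ximena is a knight" should be False; it is.
Jack is a knight, and the claim "Ximena is a knight" is indeed true.
Rumi (knight): "Dana is a knight, and Nora is a knave" — true. ✓
Since Dana is a knight, "Boris is a knave" needs to be true, which holds.
Boris is a knave, and the claim "it is not true that Ximena is a knight" is indeed False.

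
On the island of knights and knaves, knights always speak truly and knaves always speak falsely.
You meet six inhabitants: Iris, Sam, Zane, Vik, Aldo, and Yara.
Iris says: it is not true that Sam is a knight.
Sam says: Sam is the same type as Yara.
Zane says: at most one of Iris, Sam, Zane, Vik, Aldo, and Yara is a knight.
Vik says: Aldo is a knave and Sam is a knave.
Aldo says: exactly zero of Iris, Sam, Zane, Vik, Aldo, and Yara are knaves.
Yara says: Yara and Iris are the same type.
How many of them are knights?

3

The unique consistent assignment is Iris=knight, Sam=knave, Zane=knave, Vik=knight, Aldo=knave, Yara=knight.
That has 3 knights.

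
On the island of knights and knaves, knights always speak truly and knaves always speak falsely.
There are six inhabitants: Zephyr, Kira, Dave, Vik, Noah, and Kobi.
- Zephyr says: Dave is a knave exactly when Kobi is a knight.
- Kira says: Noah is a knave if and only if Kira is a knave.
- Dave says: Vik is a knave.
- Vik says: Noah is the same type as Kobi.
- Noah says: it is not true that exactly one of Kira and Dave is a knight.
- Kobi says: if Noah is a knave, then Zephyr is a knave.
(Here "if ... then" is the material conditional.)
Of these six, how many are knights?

4

The unique consistent assignment is Zephyr=knight, Kira=knave, Dave=knave, Vik=knight, Noah=knight, Kobi=knight.
That has 4 knights.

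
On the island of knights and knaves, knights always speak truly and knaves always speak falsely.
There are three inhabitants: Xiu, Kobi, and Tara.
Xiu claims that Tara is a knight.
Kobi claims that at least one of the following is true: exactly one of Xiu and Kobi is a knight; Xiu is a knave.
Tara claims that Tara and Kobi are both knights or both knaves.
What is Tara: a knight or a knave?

Tara is a knave.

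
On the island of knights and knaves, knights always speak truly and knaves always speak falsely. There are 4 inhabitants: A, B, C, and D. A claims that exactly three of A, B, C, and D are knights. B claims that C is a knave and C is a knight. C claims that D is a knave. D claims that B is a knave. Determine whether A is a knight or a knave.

Consistent assignments: {A=knave, B=knave, C=knave, D=knight}
In every consistent assignment, A is a knave.

A is a knave.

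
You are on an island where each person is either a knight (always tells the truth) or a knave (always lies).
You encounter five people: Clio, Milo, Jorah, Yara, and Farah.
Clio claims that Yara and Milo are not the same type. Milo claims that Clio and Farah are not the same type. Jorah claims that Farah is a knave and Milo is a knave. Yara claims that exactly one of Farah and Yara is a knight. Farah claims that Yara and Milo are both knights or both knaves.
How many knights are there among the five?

The unique consistent assignment is Clio=knight, Milo=knight, Jorah=knave, Yara=knave, Farah=knave.
That has 2 knights.

2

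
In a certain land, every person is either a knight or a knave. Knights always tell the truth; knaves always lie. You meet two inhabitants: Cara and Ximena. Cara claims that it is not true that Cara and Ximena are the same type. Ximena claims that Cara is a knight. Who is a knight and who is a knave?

Suppose Cara is a knight. Then Cara's statement "it is not true that Cara and Ximena are the same type" would have to be true. Checking the 2 ways to assign the others, none is consistent with every speaker.
(For instance, with Ximena=knave, Ximena's claim "Cara is a knight" comes out true where it would need to be false.)
So Cara must be a knave, making "it is not true that Cara and Ximena are the same type" false. Taking Cara=knave, Ximena=knave, each remaining statement checks out:
  Ximena (knave): "Cara is a knight" — false. ✓
This is the unique consistent assignment.

Knights: none. Knaves: Cara and Ximena.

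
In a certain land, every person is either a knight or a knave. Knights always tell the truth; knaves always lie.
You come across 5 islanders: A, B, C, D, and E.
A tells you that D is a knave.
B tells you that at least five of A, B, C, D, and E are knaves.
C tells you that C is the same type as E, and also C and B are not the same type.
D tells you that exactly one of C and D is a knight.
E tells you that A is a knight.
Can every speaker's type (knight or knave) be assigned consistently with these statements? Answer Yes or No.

Yes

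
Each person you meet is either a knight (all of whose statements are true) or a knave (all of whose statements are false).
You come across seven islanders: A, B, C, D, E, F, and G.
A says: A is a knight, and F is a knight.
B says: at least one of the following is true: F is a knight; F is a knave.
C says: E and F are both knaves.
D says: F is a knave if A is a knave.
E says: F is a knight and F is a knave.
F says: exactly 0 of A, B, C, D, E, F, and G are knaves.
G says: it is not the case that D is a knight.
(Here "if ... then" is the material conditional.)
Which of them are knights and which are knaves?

Knights: B, C, and D. Knaves: A, E, F, and G.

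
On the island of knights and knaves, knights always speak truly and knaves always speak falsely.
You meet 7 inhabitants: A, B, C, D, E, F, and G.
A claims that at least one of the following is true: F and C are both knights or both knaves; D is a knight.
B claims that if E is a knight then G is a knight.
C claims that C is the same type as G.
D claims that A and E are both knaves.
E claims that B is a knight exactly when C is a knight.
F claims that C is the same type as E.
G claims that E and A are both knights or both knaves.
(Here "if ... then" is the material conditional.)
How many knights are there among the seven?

6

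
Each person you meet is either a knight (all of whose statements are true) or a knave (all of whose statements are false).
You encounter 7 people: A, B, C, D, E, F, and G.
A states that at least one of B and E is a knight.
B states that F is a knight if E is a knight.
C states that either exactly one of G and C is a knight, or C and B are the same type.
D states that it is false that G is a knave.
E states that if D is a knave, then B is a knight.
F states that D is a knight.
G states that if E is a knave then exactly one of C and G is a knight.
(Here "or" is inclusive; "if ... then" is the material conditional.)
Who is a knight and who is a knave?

A is a knight, B is a knight, C is a knight, D is a knight, E is a knight, F is a knight, and G is a knight.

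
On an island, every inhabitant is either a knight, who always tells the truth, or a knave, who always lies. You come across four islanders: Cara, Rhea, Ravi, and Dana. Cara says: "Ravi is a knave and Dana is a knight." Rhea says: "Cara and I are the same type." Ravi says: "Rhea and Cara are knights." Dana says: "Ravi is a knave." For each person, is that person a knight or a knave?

Suppose Cara is a knave. Then Cara's statement "Ravi is a knave and Dana is a knight" would have to be false. Checking the 8 ways to assign the others, none is consistent with every speaker.
(For instance, with Rhea=knave, Ravi=knave, Dana=knight, Cara's claim "Ravi is a knave and Dana is a knight" comes out true where it would need to be false.)
So Cara must be a knight, making "Ravi is a knave and Dana is a knight" true. Taking Cara=knight, Rhea=knave, Ravi=knave, Dana=knight, each remaining statement checks out:
  Rhea (knave): "Cara and I are the same type" — false. ✓
  Ravi (knave): "Rhea and Cara are knights" — false. ✓
  Dana (knight): "Ravi is a knave" — true. ✓
This is the unique consistent assignment.

Cara is a knight, Rhea is a knave, Ravi is a knave, and Dana is a knight.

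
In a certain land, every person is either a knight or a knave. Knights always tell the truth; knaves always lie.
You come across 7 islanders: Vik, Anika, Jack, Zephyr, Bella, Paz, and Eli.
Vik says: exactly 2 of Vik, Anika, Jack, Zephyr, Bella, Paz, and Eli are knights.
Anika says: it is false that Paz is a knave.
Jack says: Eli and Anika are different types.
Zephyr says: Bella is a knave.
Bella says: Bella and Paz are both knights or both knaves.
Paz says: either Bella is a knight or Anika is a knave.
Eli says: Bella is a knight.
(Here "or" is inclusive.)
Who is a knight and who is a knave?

Vik is a knave, Anika is a knight, Jack is a knave, Zephyr is a knave, Bella is a knight, Paz is a knight, and Eli is a knight.

Vik (knave): "exactly 2 of Vik, Anika, Jack, Zephyr, Bella, Paz, and Eli are knights" — False. ✓
Since Anika is a knight, "it is false that Paz is a knave" needs to be true, which holds.
Jack is a knave, so "Eli and Anika are different types" must be False — and it is.
Zephyr is a knave; "Bella is a knave" is False, as required.
Since Bella is a knight, "Bella and Paz are both knights or both knaves" needs to be true, which holds.
As a knight, Paz's statement "either Bella is a knight or Anika is a knave" should be true; it is.
Eli is a knight; "Bella is a knight" is true, as required.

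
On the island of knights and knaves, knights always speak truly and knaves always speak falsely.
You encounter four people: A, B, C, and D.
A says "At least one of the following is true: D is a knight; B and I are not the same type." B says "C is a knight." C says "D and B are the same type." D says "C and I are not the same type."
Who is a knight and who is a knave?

Since A is a knight, "at least one of the following is true: D is a knight; B and I are not the same type" needs to be true, which holds.
B is a knave, and the claim "C is a knight" is indeed false.
As a knave, C's statement "D and B are the same type" should be false; it is.
As a knight, D's statement "C and I are not the same type" should be true; it is.

A is a knight, B is a knave, C is a knave, and D is a knight.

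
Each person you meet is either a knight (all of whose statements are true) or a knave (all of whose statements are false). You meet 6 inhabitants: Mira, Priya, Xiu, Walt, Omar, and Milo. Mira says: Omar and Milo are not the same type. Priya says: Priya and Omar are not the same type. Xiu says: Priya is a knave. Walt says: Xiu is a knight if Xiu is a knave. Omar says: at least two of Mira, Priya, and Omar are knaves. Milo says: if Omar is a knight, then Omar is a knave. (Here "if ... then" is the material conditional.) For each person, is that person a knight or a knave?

Mira is a knight, Priya is a knight, Xiu is a knave, Walt is a knave, Omar is a knave, and Milo is a knight.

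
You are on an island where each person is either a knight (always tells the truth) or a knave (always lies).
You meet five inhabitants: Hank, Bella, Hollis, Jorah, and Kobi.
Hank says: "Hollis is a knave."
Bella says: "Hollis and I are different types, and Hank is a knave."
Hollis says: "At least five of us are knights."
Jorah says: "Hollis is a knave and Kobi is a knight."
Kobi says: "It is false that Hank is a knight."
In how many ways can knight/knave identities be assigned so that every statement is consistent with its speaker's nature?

1

Consistent assignments:
  Hank=knight, Bella=knave, Hollis=knave, Jorah=knave, Kobi=knave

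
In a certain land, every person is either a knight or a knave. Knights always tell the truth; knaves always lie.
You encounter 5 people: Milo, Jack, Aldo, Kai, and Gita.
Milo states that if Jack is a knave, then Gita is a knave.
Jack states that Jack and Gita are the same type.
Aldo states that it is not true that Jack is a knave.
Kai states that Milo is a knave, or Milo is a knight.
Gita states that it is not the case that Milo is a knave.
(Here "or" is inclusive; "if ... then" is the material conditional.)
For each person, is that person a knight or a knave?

Knights: Milo, Jack, Aldo, Kai, and Gita. Knaves: none.

Milo (knight): "if Jack is a knave, then Gita is a knave" — True. ✓
Jack is a knight; "Jack and Gita are the same type" is True, as required.
Aldo is a knight, and the claim "it is not true that Jack is a knave" is indeed True.
As a knight, Kai's statement "Milo is a knave, or Milo is a knight" should be True; it is.
As a knight, Gita's statement "it is not the case that Milo is a knave" should be True; it is.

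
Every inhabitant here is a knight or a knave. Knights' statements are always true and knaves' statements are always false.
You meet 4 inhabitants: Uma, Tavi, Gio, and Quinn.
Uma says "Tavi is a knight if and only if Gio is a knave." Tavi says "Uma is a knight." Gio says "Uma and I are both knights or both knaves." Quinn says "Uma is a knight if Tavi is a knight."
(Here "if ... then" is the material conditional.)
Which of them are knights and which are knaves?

Uma is a knight, so "Tavi is a knight if and only if Gio is a knave" must be true — and it is.
Tavi is a knight, and the claim "Uma is a knight" is indeed true.
Gio is a knave; "Uma and I are both knights or both knaves" is False, as required.
Quinn is a knight; "Uma is a knight if Tavi is a knight" is true, as required.

Knights: Uma, Tavi, and Quinn. Knaves: Gio.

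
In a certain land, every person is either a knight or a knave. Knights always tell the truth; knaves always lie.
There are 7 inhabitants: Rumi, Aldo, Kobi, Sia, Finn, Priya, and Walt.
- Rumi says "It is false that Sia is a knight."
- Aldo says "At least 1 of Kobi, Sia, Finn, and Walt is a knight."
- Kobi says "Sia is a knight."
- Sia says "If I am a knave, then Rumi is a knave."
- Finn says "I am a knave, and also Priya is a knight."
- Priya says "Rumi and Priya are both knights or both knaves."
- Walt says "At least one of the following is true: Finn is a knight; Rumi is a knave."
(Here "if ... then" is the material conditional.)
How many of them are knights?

The unique consistent assignment is Rumi=knight, Aldo=knave, Kobi=knave, Sia=knave, Finn=knave, Priya=knave, Walt=knave.
That has 1 knight.

1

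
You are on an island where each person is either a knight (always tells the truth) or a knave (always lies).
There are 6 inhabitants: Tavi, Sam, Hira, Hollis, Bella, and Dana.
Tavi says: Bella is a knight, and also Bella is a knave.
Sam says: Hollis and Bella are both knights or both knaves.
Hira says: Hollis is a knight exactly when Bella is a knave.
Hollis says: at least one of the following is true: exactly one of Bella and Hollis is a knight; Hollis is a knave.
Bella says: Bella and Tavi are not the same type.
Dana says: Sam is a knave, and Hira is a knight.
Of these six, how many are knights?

The unique consistent assignment is Tavi=knave, Sam=knave, Hira=knight, Hollis=knight, Bella=knave, Dana=knight.
That has 3 knights.

3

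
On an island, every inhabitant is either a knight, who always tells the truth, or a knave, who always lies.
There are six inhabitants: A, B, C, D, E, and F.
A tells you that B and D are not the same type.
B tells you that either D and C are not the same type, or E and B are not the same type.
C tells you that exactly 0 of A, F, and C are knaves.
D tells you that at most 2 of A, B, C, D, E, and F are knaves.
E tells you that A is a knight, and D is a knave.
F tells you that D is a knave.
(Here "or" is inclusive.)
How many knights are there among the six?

1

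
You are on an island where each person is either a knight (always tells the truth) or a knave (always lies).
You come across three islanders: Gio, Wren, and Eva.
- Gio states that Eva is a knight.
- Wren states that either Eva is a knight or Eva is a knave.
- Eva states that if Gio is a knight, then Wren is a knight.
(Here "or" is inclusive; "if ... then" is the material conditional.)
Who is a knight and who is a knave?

Gio is a knight, Wren is a knight, and Eva is a knight.

Gio is a knight, and the claim "Eva is a knight" is indeed True.
Wren (knight): "either Eva is a knight or Eva is a knave" — True. ✓
Eva is a knight, so "if Gio is a knight, then Wren is a knight" must be True — and it is.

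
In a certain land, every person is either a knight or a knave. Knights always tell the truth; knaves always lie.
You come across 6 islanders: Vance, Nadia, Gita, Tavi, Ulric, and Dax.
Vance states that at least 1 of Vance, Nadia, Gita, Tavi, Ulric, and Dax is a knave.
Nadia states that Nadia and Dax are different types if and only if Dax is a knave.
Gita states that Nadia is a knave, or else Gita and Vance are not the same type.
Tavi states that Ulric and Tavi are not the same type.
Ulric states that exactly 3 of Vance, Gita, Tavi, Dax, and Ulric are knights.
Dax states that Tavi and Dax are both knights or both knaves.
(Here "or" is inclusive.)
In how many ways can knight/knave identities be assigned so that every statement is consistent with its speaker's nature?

1

Consistent assignments:
  Vance=knight, Nadia=knave, Gita=knight, Tavi=knight, Ulric=knave, Dax=knight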